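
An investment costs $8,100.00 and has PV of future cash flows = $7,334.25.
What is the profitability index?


Formula: PI = PV(cash flows) / initial investment
Substituting: PI = $7,334.25 / $8,100.00
PI = 0.9055

0.9055


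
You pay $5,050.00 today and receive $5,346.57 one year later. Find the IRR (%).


Formula: IRR = C1/C0 - 1
Substituting: IRR = $5,346.57 / $5,050.00 - 1
Ratio: 1.058727 - 1 = 0.058727
IRR = 5.8727%

5.8727%


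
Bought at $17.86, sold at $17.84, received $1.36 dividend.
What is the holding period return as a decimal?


Formula: HPR = (P1 - P0 + D) / P0
Gain: $17.84 - $17.86 + $1.36 = $1.34
HPR = $1.34 / $17.86 = 0.075

0.075


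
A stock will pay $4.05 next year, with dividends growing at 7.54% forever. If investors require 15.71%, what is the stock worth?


Formula: P = D1 / (r - g)
Spread: r - g = 0.1571 - 0.0754 = 0.0817
Substituting: P = $4.05 / 0.0817
P = $49.57

$49.57


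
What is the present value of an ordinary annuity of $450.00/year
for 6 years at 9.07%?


Formula: PV = PMT * (1 - (1+r)^(-n)) / r
Discount factor: (1 + 0.0907)^(-6) = 0.593975
Bracket: 1 - 0.593975 = 0.406025
PV = $450.00 * 0.406025 / 0.0907 = $2,014.46

$2,014.46


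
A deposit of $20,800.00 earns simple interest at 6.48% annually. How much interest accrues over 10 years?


Formula: I = P * r * t
Substituting: I = $20,800.00 * 0.0648 * 10
Step: I = $20,800.00 * 0.648
I = $13,478.40

$13,478.40


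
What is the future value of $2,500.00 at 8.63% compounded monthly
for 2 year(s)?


Formula: FV = P * (1 + r/m)^(m*t)
Period rate: r/m = 0.0863 / 12 = 0.007192
Total periods: m*t = 12 * 2 = 24
Growth factor: (1 + 0.007192)^24 = 1.187657
FV = $2,500.00 * 1.187657 = $2,969.14

$2,969.14


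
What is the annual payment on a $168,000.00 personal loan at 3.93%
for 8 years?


Formula: PMT = PV * r / (1 - (1+r)^(-n))
Denominator: 1 - (1 + 0.0393)^(-8) = 0.265363
Numerator: $168,000.00 * 0.0393 = 6602.4
PMT = 6602.4 / 0.265363 = $24,880.60

$24,880.60


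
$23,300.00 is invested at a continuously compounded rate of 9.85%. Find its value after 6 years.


Formula: FV = P * e^(r*t)
Exponent: r*t = 0.0985 * 6 = 0.591
e^(0.591) = 1.805793
FV = $23,300.00 * 1.805793 = $42,074.98

$42,074.98


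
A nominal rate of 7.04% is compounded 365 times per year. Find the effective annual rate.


Formula: EAR = (1 + r/m)^m - 1
Period rate: r/m = 0.0704 / 365 = 0.000193
Compounding: (1 + 0.000193)^365 = 1.07293
EAR = 1.07293 - 1 = 0.07293

0.07293


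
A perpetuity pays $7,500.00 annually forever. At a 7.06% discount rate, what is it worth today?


Formula: PV = C / r
Substituting: PV = $7,500.00 / 0.0706
PV = $106,232.29

$106,232.29


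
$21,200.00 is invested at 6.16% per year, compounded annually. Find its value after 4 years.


Formula: FV = P * (1 + r)^n
Substituting: FV = $21,200.00 * (1 + 0.0616)^4
Growth factor: (1.0616)^4 = 1.270117
FV = $21,200.00 * 1.270117 = $26,926.47

$26,926.47


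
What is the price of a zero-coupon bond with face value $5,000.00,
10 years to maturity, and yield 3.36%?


Formula: Price = FV / (1 + r)^n
Substituting: Price = $5,000.00 / (1 + 0.0336)^10
Discount factor: (1.0336)^10 = 1.391634
Price = $5,000.00 / 1.391634 = $3,592.90

$3,592.90


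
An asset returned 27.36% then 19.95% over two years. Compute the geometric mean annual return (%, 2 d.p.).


Formula: Geometric mean = ((1+r1)*(1+r2))^(1/2) - 1
Product: (1 + 0.2736) * (1 + 0.1995) = 1.2736 * 1.1995 = 1.527683
Square root: 1.527683^0.5 = 1.235995
Geometric mean = 1.235995 - 1 = 0.235995
As percentage: 23.60%

23.60%


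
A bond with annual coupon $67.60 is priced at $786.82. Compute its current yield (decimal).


Formula: Current yield = annual coupon / price
Substituting: CY = $67.60 / $786.82
CY = 0.085915

0.085915


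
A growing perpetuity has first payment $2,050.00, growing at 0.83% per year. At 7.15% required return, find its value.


Formula: PV = C / (r - g)
Spread: r - g = 0.0715 - 0.0083 = 0.0632
Substituting: PV = $2,050.00 / 0.0632
PV = $32,436.71

$32,436.71


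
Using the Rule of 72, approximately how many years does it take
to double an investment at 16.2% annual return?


Formula: Years ≈ 72 / r
Substituting: Years ≈ 72 / 16.2
Years ≈ 4.4

4.4 years


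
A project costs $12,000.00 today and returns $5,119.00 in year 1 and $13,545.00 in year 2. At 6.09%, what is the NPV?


Formula: NPV = C0 + C1/(1+r) + C2/(1+r)^2
Discount C1: $5,119.00 / (1 + 0.0609) = $4,825.15
Discount C2: $13,545.00 / (1 + 0.0609)^2 = $12,034.56
NPV = -$12,000.00 + $4,825.15 + $12,034.56 = $4,859.71

$4,859.71


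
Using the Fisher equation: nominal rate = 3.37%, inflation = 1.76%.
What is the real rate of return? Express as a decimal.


Formula: (1 + r_real) = (1 + r_nom) / (1 + inflation)
Substituting: (1 + r_real) = 1.0337 / 1.0176
(1 + r_real) = 1.015822
r_real = 1.015822 - 1 = 0.015822

0.015822


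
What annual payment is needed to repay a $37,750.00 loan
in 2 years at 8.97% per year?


Formula: PMT = PV * r / (1 - (1+r)^(-n))
Denominator: 1 - (1 + 0.0897)^(-2) = 0.157857
Numerator: $37,750.00 * 0.0897 = 3386.175
PMT = 3386.175 / 0.157857 = $21,450.97

$21,450.97


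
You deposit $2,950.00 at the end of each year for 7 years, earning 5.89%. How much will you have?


Formula: FV = PMT * ((1+r)^n - 1) / r
Growth factor: (1 + 0.0589)^7 = 1.492742
Numerator: 1.492742 - 1 = 0.492742
FV = $2,950.00 * 0.492742 / 0.0589 = $24,678.91

$24,678.91


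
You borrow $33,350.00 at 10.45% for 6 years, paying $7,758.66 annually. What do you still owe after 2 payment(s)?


Formula: Balance = PV*(1+r)^k - PMT*((1+r)^k - 1)/r
Growth: (1 + 0.1045)^2 = 1.21992
Accumulated factor: ((1+r)^k - 1)/r = 2.1045
Balance = $33,350.00 * 1.21992 - $7,758.66 * 2.1045
Balance = $24,356.24

$24,356.24


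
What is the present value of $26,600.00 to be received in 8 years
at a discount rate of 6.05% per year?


Formula: PV = FV / (1 + r)^n
Substituting: PV = $26,600.00 / (1 + 0.0605)^8
Discount factor: (1.0605)^8 = 1.599873
PV = $26,600.00 / 1.599873 = $16,626.32

$16,626.32


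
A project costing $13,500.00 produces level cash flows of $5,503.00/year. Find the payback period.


Formula: Payback = investment / annual cash flow
Substituting: Payback = $13,500.00 / $5,503.00
Payback = 2.4532 years

2.4532 years


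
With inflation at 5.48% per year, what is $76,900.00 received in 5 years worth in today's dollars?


Formula: Real value = nominal / (1 + inflation)^years
Price level: (1 + 0.0548)^5 = 1.305722
Real value = $76,900.00 / 1.305722 = $58,894.63

$58,894.63


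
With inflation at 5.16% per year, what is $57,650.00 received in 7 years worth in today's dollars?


Formula: Real value = nominal / (1 + inflation)^years
Price level: (1 + 0.0516)^7 = 1.422178
Real value = $57,650.00 / 1.422178 = $40,536.41

$40,536.41


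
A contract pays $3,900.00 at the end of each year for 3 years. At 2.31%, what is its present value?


Formula: PV = PMT * (1 - (1+r)^(-n)) / r
Discount factor: (1 + 0.0231)^(-3) = 0.933783
Bracket: 1 - 0.933783 = 0.066217
PV = $3,900.00 * 0.066217 / 0.0231 = $11,179.57

$11,179.57


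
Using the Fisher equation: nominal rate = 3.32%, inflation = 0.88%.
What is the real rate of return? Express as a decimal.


Formula: (1 + r_real) = (1 + r_nom) / (1 + inflation)
Substituting: (1 + r_real) = 1.0332 / 1.0088
(1 + r_real) = 1.024187
r_real = 1.024187 - 1 = 0.024187

0.024187


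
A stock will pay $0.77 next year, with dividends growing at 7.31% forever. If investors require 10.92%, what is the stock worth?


Formula: P = D1 / (r - g)
Spread: r - g = 0.1092 - 0.0731 = 0.0361
Substituting: P = $0.77 / 0.0361
P = $21.33

$21.33


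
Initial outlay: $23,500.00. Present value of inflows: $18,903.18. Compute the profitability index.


Formula: PI = PV(cash flows) / initial investment
Substituting: PI = $18,903.18 / $23,500.00
PI = 0.8044

0.8044


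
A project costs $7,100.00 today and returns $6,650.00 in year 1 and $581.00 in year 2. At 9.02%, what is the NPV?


Formula: NPV = C0 + C1/(1+r) + C2/(1+r)^2
Discount C1: $6,650.00 / (1 + 0.0902) = $6,099.80
Discount C2: $581.00 / (1 + 0.0902)^2 = $488.84
NPV = -$7,100.00 + $6,099.80 + $488.84 = -$511.37

-$511.37


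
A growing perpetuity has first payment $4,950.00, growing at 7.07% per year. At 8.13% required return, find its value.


Formula: PV = C / (r - g)
Spread: r - g = 0.0813 - 0.0707 = 0.0106
Substituting: PV = $4,950.00 / 0.0106
PV = $466,981.13

$466,981.13


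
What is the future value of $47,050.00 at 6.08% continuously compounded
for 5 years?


Formula: FV = P * e^(r*t)
Exponent: r*t = 0.0608 * 5 = 0.304
e^(0.304) = 1.355269
FV = $47,050.00 * 1.355269 = $63,765.41

$63,765.41


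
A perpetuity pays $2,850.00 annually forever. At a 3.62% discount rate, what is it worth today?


Formula: PV = C / r
Substituting: PV = $2,850.00 / 0.0362
PV = $78,729.28

$78,729.28


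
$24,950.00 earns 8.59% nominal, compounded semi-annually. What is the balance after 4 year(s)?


Formula: FV = P * (1 + r/m)^(m*t)
Period rate: r/m = 0.0859 / 2 = 0.04295
Total periods: m*t = 2 * 4 = 8
Growth factor: (1 + 0.04295)^8 = 1.399935
FV = $24,950.00 * 1.399935 = $34,928.38

$34,928.38


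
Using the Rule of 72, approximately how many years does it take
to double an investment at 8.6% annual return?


Formula: Years ≈ 72 / r
Substituting: Years ≈ 72 / 8.6
Years ≈ 8.4

8.4 years


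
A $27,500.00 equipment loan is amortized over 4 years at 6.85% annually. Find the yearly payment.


Formula: PMT = PV * r / (1 - (1+r)^(-n))
Denominator: 1 - (1 + 0.0685)^(-4) = 0.232812
Numerator: $27,500.00 * 0.0685 = 1883.75
PMT = 1883.75 / 0.232812 = $8,091.30

$8,091.30


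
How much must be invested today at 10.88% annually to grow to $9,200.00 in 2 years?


Formula: PV = FV / (1 + r)^n
Substituting: PV = $9,200.00 / (1 + 0.1088)^2
Discount factor: (1.1088)^2 = 1.229437
PV = $9,200.00 / 1.229437 = $7,483.10

$7,483.10


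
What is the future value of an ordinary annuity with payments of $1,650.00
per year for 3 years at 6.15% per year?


Formula: FV = PMT * ((1+r)^n - 1) / r
Growth factor: (1 + 0.0615)^3 = 1.196079
Numerator: 1.196079 - 1 = 0.196079
FV = $1,650.00 * 0.196079 / 0.0615 = $5,260.67

$5,260.67


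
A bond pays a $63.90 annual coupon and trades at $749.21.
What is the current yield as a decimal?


Formula: Current yield = annual coupon / price
Substituting: CY = $63.90 / $749.21
CY = 0.08529

0.08529


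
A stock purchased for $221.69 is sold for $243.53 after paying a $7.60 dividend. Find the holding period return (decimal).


Formula: HPR = (P1 - P0 + D) / P0
Gain: $243.53 - $221.69 + $7.60 = $29.44
HPR = $29.44 / $221.69 = 0.1328

0.1328


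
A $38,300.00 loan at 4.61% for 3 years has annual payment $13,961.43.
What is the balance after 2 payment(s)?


Formula: Balance = PV*(1+r)^k - PMT*((1+r)^k - 1)/r
Growth: (1 + 0.0461)^2 = 1.094325
Accumulated factor: ((1+r)^k - 1)/r = 2.0461
Balance = $38,300.00 * 1.094325 - $13,961.43 * 2.0461
Balance = $13,346.17

$13,346.17


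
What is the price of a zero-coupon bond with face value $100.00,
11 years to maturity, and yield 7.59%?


Formula: Price = FV / (1 + r)^n
Substituting: Price = $100.00 / (1 + 0.0759)^11
Discount factor: (1.0759)^11 = 2.236099
Price = $100.00 / 2.236099 = $44.72

$44.72


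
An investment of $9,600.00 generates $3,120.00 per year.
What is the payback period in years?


Formula: Payback = investment / annual cash flow
Substituting: Payback = $9,600.00 / $3,120.00
Payback = 3.0769 years

3.0769 years


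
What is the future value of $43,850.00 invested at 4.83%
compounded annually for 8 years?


Formula: FV = P * (1 + r)^n
Substituting: FV = $43,850.00 * (1 + 0.0483)^8
Growth factor: (1.0483)^8 = 1.458427
FV = $43,850.00 * 1.458427 = $63,952.02

$63,952.02


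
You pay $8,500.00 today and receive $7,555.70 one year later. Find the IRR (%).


Formula: IRR = C1/C0 - 1
Substituting: IRR = $7,555.70 / $8,500.00 - 1
Ratio: 0.888906 - 1 = -0.111094
IRR = -11.1094%

-11.1094%


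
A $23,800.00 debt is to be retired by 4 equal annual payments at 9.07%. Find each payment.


Formula: PMT = PV * r / (1 - (1+r)^(-n))
Denominator: 1 - (1 + 0.0907)^(-4) = 0.293392
Numerator: $23,800.00 * 0.0907 = 2158.66
PMT = 2158.66 / 0.293392 = $7,357.60

$7,357.60


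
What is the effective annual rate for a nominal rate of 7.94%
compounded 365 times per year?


Formula: EAR = (1 + r/m)^m - 1
Period rate: r/m = 0.0794 / 365 = 0.000218
Compounding: (1 + 0.000218)^365 = 1.082628
EAR = 1.082628 - 1 = 0.082628

0.082628


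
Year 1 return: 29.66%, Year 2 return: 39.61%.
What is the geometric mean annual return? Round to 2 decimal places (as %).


Formula: Geometric mean = ((1+r1)*(1+r2))^(1/2) - 1
Product: (1 + 0.2966) * (1 + 0.3961) = 1.2966 * 1.3961 = 1.810183
Square root: 1.810183^0.5 = 1.345431
Geometric mean = 1.345431 - 1 = 0.345431
As percentage: 34.54%

34.54%


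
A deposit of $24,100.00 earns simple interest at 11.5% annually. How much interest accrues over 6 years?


Formula: I = P * r * t
Substituting: I = $24,100.00 * 0.115 * 6
Step: I = $24,100.00 * 0.69
I = $16,629.00

$16,629.00


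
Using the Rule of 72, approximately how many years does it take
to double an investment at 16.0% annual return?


Formula: Years ≈ 72 / r
Substituting: Years ≈ 72 / 16.0
Years ≈ 4.5

4.5 years


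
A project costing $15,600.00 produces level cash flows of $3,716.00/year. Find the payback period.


Formula: Payback = investment / annual cash flow
Substituting: Payback = $15,600.00 / $3,716.00
Payback = 4.1981 years

4.1981 years


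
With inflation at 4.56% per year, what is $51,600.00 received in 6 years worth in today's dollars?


Formula: Real value = nominal / (1 + inflation)^years
Price level: (1 + 0.0456)^6 = 1.306753
Real value = $51,600.00 / 1.306753 = $39,487.19

$39,487.19


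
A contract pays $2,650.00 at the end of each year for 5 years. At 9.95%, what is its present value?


Formula: PV = PMT * (1 - (1+r)^(-n)) / r
Discount factor: (1 + 0.0995)^(-5) = 0.622334
Bracket: 1 - 0.622334 = 0.377666
PV = $2,650.00 * 0.377666 / 0.0995 = $10,058.43

$10,058.43


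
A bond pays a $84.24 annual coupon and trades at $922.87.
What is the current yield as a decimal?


Formula: Current yield = annual coupon / price
Substituting: CY = $84.24 / $922.87
CY = 0.09128

0.09128


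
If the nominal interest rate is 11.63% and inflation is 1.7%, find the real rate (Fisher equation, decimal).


Formula: (1 + r_real) = (1 + r_nom) / (1 + inflation)
Substituting: (1 + r_real) = 1.1163 / 1.017
(1 + r_real) = 1.09764
r_real = 1.09764 - 1 = 0.09764

0.09764


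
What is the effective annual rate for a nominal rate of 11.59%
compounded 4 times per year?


Formula: EAR = (1 + r/m)^m - 1
Period rate: r/m = 0.1159 / 4 = 0.028975
Compounding: (1 + 0.028975)^4 = 1.121035
EAR = 1.121035 - 1 = 0.121035

0.121035


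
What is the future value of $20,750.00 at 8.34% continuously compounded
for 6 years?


Formula: FV = P * e^(r*t)
Exponent: r*t = 0.0834 * 6 = 0.5004
e^(0.5004) = 1.649381
FV = $20,750.00 * 1.649381 = $34,224.65

$34,224.65


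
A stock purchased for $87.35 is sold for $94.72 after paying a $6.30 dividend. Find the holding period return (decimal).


Formula: HPR = (P1 - P0 + D) / P0
Gain: $94.72 - $87.35 + $6.30 = $13.67
HPR = $13.67 / $87.35 = 0.1565

0.1565


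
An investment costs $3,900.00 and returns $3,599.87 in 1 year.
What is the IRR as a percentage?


Formula: IRR = C1/C0 - 1
Substituting: IRR = $3,599.87 / $3,900.00 - 1
Ratio: 0.923044 - 1 = -0.076956
IRR = -7.6956%

-7.6956%


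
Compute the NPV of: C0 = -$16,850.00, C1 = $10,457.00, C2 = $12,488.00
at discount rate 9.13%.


Formula: NPV = C0 + C1/(1+r) + C2/(1+r)^2
Discount C1: $10,457.00 / (1 + 0.0913) = $9,582.15
Discount C2: $12,488.00 / (1 + 0.0913)^2 = $10,485.87
NPV = -$16,850.00 + $9,582.15 + $10,485.87 = $3,218.02

$3,218.02


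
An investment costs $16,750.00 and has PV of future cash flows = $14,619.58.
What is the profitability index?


Formula: PI = PV(cash flows) / initial investment
Substituting: PI = $14,619.58 / $16,750.00
PI = 0.8728

0.8728


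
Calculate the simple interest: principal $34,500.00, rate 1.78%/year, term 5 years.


Formula: I = P * r * t
Substituting: I = $34,500.00 * 0.0178 * 5
Step: I = $34,500.00 * 0.089
I = $3,070.50

$3,070.50


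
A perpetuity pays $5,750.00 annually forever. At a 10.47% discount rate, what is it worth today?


Formula: PV = C / r
Substituting: PV = $5,750.00 / 0.1047
PV = $54,918.82

$54,918.82


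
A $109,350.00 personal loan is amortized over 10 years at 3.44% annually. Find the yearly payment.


Formula: PMT = PV * r / (1 - (1+r)^(-n))
Denominator: 1 - (1 + 0.0344)^(-10) = 0.286958
Numerator: $109,350.00 * 0.0344 = 3761.64
PMT = 3761.64 / 0.286958 = $13,108.66

$13,108.66


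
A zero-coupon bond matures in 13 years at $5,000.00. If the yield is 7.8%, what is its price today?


Formula: Price = FV / (1 + r)^n
Substituting: Price = $5,000.00 / (1 + 0.078)^13
Discount factor: (1.078)^13 = 2.654874
Price = $5,000.00 / 2.654874 = $1,883.33

$1,883.33


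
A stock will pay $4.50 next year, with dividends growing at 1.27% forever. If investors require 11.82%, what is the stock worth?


Formula: P = D1 / (r - g)
Spread: r - g = 0.1182 - 0.0127 = 0.1055
Substituting: P = $4.50 / 0.1055
P = $42.65

$42.65


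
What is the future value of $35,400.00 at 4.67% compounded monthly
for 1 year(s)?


Formula: FV = P * (1 + r/m)^(m*t)
Period rate: r/m = 0.0467 / 12 = 0.003892
Total periods: m*t = 12 * 1 = 12
Growth factor: (1 + 0.003892)^12 = 1.047713
FV = $35,400.00 * 1.047713 = $37,089.03

$37,089.03


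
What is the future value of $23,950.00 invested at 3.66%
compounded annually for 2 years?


Formula: FV = P * (1 + r)^n
Substituting: FV = $23,950.00 * (1 + 0.0366)^2
Growth factor: (1.0366)^2 = 1.07454
FV = $23,950.00 * 1.07454 = $25,735.22

$25,735.22


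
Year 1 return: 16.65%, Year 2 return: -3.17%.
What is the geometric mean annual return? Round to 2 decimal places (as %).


Formula: Geometric mean = ((1+r1)*(1+r2))^(1/2) - 1
Product: (1 + 0.1665) * (1 + -0.0317) = 1.1665 * 0.9683 = 1.129522
Square root: 1.129522^0.5 = 1.06279
Geometric mean = 1.06279 - 1 = 0.06279
As percentage: 6.28%

6.28%


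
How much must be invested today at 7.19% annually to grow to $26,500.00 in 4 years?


Formula: PV = FV / (1 + r)^n
Substituting: PV = $26,500.00 / (1 + 0.0719)^4
Discount factor: (1.0719)^4 = 1.320131
PV = $26,500.00 / 1.320131 = $20,073.76

$20,073.76


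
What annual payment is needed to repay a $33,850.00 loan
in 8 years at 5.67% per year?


Formula: PMT = PV * r / (1 - (1+r)^(-n))
Denominator: 1 - (1 + 0.0567)^(-8) = 0.35674
Numerator: $33,850.00 * 0.0567 = 1919.295
PMT = 1919.295 / 0.35674 = $5,380.09

$5,380.09


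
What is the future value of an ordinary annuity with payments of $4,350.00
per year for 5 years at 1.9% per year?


Formula: FV = PMT * ((1+r)^n - 1) / r
Growth factor: (1 + 0.019)^5 = 1.098679
Numerator: 1.098679 - 1 = 0.098679
FV = $4,350.00 * 0.098679 / 0.019 = $22,592.35

$22,592.35


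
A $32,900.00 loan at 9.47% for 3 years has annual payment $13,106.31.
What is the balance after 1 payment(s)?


Formula: Balance = PV*(1+r)^k - PMT*((1+r)^k - 1)/r
Growth: (1 + 0.0947)^1 = 1.0947
Accumulated factor: ((1+r)^k - 1)/r = 1.0
Balance = $32,900.00 * 1.0947 - $13,106.31 * 1.0
Balance = $22,909.32

$22,909.32


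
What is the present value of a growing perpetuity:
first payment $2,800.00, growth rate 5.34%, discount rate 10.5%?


Formula: PV = C / (r - g)
Spread: r - g = 0.105 - 0.0534 = 0.0516
Substituting: PV = $2,800.00 / 0.0516
PV = $54,263.57

$54,263.57


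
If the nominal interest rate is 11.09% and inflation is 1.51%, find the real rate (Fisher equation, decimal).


Formula: (1 + r_real) = (1 + r_nom) / (1 + inflation)
Substituting: (1 + r_real) = 1.1109 / 1.0151
(1 + r_real) = 1.094375
r_real = 1.094375 - 1 = 0.094375

0.094375


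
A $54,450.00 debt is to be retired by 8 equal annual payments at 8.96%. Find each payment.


Formula: PMT = PV * r / (1 - (1+r)^(-n))
Denominator: 1 - (1 + 0.0896)^(-8) = 0.496658
Numerator: $54,450.00 * 0.0896 = 4878.72
PMT = 4878.72 / 0.496658 = $9,823.10

$9,823.10


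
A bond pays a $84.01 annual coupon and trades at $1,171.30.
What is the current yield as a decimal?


Formula: Current yield = annual coupon / price
Substituting: CY = $84.01 / $1,171.30
CY = 0.071724

0.071724


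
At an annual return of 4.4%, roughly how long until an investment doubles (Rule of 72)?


Formula: Years ≈ 72 / r
Substituting: Years ≈ 72 / 4.4
Years ≈ 16.4

16.4 years


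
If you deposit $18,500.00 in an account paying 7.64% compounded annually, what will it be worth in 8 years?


Formula: FV = P * (1 + r)^n
Substituting: FV = $18,500.00 * (1 + 0.0764)^8
Growth factor: (1.0764)^8 = 1.802144
FV = $18,500.00 * 1.802144 = $33,339.67

$33,339.67


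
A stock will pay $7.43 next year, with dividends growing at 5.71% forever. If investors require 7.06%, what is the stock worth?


Formula: P = D1 / (r - g)
Spread: r - g = 0.0706 - 0.0571 = 0.0135
Substituting: P = $7.43 / 0.0135
P = $550.37

$550.37


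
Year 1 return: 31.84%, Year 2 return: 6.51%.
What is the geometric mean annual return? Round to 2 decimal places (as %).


Formula: Geometric mean = ((1+r1)*(1+r2))^(1/2) - 1
Product: (1 + 0.3184) * (1 + 0.0651) = 1.3184 * 1.0651 = 1.404228
Square root: 1.404228^0.5 = 1.185001
Geometric mean = 1.185001 - 1 = 0.185001
As percentage: 18.50%

18.50%


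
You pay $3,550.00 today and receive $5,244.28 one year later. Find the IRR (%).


Formula: IRR = C1/C0 - 1
Substituting: IRR = $5,244.28 / $3,550.00 - 1
Ratio: 1.477262 - 1 = 0.477262
IRR = 47.7262%

47.7262%


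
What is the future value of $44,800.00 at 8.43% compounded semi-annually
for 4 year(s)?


Formula: FV = P * (1 + r/m)^(m*t)
Period rate: r/m = 0.0843 / 2 = 0.04215
Total periods: m*t = 2 * 4 = 8
Growth factor: (1 + 0.04215)^8 = 1.391368
FV = $44,800.00 * 1.391368 = $62,333.27

$62,333.27


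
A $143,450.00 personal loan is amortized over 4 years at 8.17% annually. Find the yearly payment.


Formula: PMT = PV * r / (1 - (1+r)^(-n))
Denominator: 1 - (1 + 0.0817)^(-4) = 0.26958
Numerator: $143,450.00 * 0.0817 = 11719.865
PMT = 11719.865 / 0.26958 = $43,474.54

$43,474.54


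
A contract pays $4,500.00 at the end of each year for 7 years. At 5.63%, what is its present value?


Formula: PV = PMT * (1 - (1+r)^(-n)) / r
Discount factor: (1 + 0.0563)^(-7) = 0.681536
Bracket: 1 - 0.681536 = 0.318464
PV = $4,500.00 * 0.318464 / 0.0563 = $25,454.46

$25,454.46


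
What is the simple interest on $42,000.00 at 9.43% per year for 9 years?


Formula: I = P * r * t
Substituting: I = $42,000.00 * 0.0943 * 9
Step: I = $42,000.00 * 0.8487
I = $35,645.40

$35,645.40


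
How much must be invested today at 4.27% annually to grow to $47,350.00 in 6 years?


Formula: PV = FV / (1 + r)^n
Substituting: PV = $47,350.00 / (1 + 0.0427)^6
Discount factor: (1.0427)^6 = 1.285157
PV = $47,350.00 / 1.285157 = $36,843.74

$36,843.74


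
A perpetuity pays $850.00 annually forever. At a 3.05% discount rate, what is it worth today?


Formula: PV = C / r
Substituting: PV = $850.00 / 0.0305
PV = $27,868.85

$27,868.85


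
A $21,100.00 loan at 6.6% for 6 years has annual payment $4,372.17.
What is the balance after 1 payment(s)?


Formula: Balance = PV*(1+r)^k - PMT*((1+r)^k - 1)/r
Growth: (1 + 0.066)^1 = 1.066
Accumulated factor: ((1+r)^k - 1)/r = 1.0
Balance = $21,100.00 * 1.066 - $4,372.17 * 1.0
Balance = $18,120.43

$18,120.43


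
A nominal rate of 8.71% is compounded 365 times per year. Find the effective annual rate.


Formula: EAR = (1 + r/m)^m - 1
Period rate: r/m = 0.0871 / 365 = 0.000239
Compounding: (1 + 0.000239)^365 = 1.090994
EAR = 1.090994 - 1 = 0.090994

0.090994


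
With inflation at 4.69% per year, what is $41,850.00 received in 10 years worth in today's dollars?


Formula: Real value = nominal / (1 + inflation)^years
Price level: (1 + 0.0469)^10 = 1.581437
Real value = $41,850.00 / 1.581437 = $26,463.27

$26,463.27


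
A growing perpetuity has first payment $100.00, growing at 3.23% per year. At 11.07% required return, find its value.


Formula: PV = C / (r - g)
Spread: r - g = 0.1107 - 0.0323 = 0.0784
Substituting: PV = $100.00 / 0.0784
PV = $1,275.51

$1,275.51


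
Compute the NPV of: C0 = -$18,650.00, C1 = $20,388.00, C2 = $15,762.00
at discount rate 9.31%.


Formula: NPV = C0 + C1/(1+r) + C2/(1+r)^2
Discount C1: $20,388.00 / (1 + 0.0931) = $18,651.54
Discount C2: $15,762.00 / (1 + 0.0931)^2 = $13,191.42
NPV = -$18,650.00 + $18,651.54 + $13,191.42 = $13,192.96

$13,192.96


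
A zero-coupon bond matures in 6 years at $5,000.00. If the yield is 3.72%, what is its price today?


Formula: Price = FV / (1 + r)^n
Substituting: Price = $5,000.00 / (1 + 0.0372)^6
Discount factor: (1.0372)^6 = 1.245016
Price = $5,000.00 / 1.245016 = $4,016.01

$4,016.01


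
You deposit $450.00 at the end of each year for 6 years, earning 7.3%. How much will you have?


Formula: FV = PMT * ((1+r)^n - 1) / r
Growth factor: (1 + 0.073)^6 = 1.526154
Numerator: 1.526154 - 1 = 0.526154
FV = $450.00 * 0.526154 / 0.073 = $3,243.41

$3,243.41


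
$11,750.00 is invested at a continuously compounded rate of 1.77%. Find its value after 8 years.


Formula: FV = P * e^(r*t)
Exponent: r*t = 0.0177 * 8 = 0.1416
e^(0.1416) = 1.152116
FV = $11,750.00 * 1.152116 = $13,537.36

$13,537.36


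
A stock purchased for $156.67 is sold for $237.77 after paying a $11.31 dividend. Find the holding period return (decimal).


Formula: HPR = (P1 - P0 + D) / P0
Gain: $237.77 - $156.67 + $11.31 = $92.41
HPR = $92.41 / $156.67 = 0.5898

0.5898


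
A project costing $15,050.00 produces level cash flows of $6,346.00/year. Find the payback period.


Formula: Payback = investment / annual cash flow
Substituting: Payback = $15,050.00 / $6,346.00
Payback = 2.3716 years

2.3716 years


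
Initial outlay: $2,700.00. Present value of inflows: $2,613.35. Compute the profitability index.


Formula: PI = PV(cash flows) / initial investment
Substituting: PI = $2,613.35 / $2,700.00
PI = 0.9679

0.9679


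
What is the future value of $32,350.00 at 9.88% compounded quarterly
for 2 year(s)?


Formula: FV = P * (1 + r/m)^(m*t)
Period rate: r/m = 0.0988 / 4 = 0.0247
Total periods: m*t = 4 * 2 = 8
Growth factor: (1 + 0.0247)^8 = 1.215553
FV = $32,350.00 * 1.215553 = $39,323.14

$39,323.14


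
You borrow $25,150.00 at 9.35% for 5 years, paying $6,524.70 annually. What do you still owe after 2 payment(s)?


Formula: Balance = PV*(1+r)^k - PMT*((1+r)^k - 1)/r
Growth: (1 + 0.0935)^2 = 1.195742
Accumulated factor: ((1+r)^k - 1)/r = 2.0935
Balance = $25,150.00 * 1.195742 - $6,524.70 * 2.0935
Balance = $16,413.46

$16,413.46


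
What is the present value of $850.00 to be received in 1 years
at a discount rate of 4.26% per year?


Formula: PV = FV / (1 + r)^n
Substituting: PV = $850.00 / (1 + 0.0426)^1
Discount factor: (1.0426)^1 = 1.0426
PV = $850.00 / 1.0426 = $815.27

$815.27


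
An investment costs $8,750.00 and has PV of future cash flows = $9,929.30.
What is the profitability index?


Formula: PI = PV(cash flows) / initial investment
Substituting: PI = $9,929.30 / $8,750.00
PI = 1.1348

1.1348


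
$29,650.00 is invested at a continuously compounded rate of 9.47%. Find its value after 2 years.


Formula: FV = P * e^(r*t)
Exponent: r*t = 0.0947 * 2 = 0.1894
e^(0.1894) = 1.208524
FV = $29,650.00 * 1.208524 = $35,832.74

$35,832.74


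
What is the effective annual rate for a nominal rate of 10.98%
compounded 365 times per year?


Formula: EAR = (1 + r/m)^m - 1
Period rate: r/m = 0.1098 / 365 = 0.000301
Compounding: (1 + 0.000301)^365 = 1.116036
EAR = 1.116036 - 1 = 0.116036

0.116036


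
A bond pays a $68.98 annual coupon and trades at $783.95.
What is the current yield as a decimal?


Formula: Current yield = annual coupon / price
Substituting: CY = $68.98 / $783.95
CY = 0.08799

0.08799


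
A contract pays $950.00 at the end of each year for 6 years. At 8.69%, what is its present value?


Formula: PV = PMT * (1 - (1+r)^(-n)) / r
Discount factor: (1 + 0.0869)^(-6) = 0.606544
Bracket: 1 - 0.606544 = 0.393456
PV = $950.00 * 0.393456 / 0.0869 = $4,301.30

$4,301.30


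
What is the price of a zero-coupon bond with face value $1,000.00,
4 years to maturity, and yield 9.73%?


Formula: Price = FV / (1 + r)^n
Substituting: Price = $1,000.00 / (1 + 0.0973)^4
Discount factor: (1.0973)^4 = 1.449778
Price = $1,000.00 / 1.449778 = $689.76

$689.76


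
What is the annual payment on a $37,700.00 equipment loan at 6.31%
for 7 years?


Formula: PMT = PV * r / (1 - (1+r)^(-n))
Denominator: 1 - (1 + 0.0631)^(-7) = 0.3484
Numerator: $37,700.00 * 0.0631 = 2378.87
PMT = 2378.87 / 0.3484 = $6,827.99

$6,827.99


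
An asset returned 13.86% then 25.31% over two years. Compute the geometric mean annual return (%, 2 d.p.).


Formula: Geometric mean = ((1+r1)*(1+r2))^(1/2) - 1
Product: (1 + 0.1386) * (1 + 0.2531) = 1.1386 * 1.2531 = 1.42678
Square root: 1.42678^0.5 = 1.194479
Geometric mean = 1.194479 - 1 = 0.194479
As percentage: 19.45%

19.45%


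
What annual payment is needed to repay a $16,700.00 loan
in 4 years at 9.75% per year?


Formula: PMT = PV * r / (1 - (1+r)^(-n))
Denominator: 1 - (1 + 0.0975)^(-4) = 0.310742
Numerator: $16,700.00 * 0.0975 = 1628.25
PMT = 1628.25 / 0.310742 = $5,239.88

$5,239.88


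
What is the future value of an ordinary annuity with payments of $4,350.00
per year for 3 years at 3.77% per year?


Formula: FV = PMT * ((1+r)^n - 1) / r
Growth factor: (1 + 0.0377)^3 = 1.117417
Numerator: 1.117417 - 1 = 0.117417
FV = $4,350.00 * 0.117417 / 0.0377 = $13,548.17

$13,548.17


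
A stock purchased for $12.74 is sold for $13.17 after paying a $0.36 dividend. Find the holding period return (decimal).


Formula: HPR = (P1 - P0 + D) / P0
Gain: $13.17 - $12.74 + $0.36 = $0.79
HPR = $0.79 / $12.74 = 0.062

0.062


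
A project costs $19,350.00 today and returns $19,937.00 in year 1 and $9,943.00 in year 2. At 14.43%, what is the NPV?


Formula: NPV = C0 + C1/(1+r) + C2/(1+r)^2
Discount C1: $19,937.00 / (1 + 0.1443) = $17,422.88
Discount C2: $9,943.00 / (1 + 0.1443)^2 = $7,593.42
NPV = -$19,350.00 + $17,422.88 + $7,593.42 = $5,666.30

$5,666.30


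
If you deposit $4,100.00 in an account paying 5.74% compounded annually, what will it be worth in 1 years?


Formula: FV = P * (1 + r)^n
Substituting: FV = $4,100.00 * (1 + 0.0574)^1
Growth factor: (1.0574)^1 = 1.0574
FV = $4,100.00 * 1.0574 = $4,335.34

$4,335.34


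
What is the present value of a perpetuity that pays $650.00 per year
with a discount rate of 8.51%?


Formula: PV = C / r
Substituting: PV = $650.00 / 0.0851
PV = $7,638.07

$7,638.07


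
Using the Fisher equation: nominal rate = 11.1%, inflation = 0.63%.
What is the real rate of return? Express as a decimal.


Formula: (1 + r_real) = (1 + r_nom) / (1 + inflation)
Substituting: (1 + r_real) = 1.111 / 1.0063
(1 + r_real) = 1.104045
r_real = 1.104045 - 1 = 0.104045

0.104045


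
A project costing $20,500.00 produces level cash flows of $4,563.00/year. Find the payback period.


Formula: Payback = investment / annual cash flow
Substituting: Payback = $20,500.00 / $4,563.00
Payback = 4.4927 years

4.4927 years


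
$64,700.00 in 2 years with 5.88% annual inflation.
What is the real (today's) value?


Formula: Real value = nominal / (1 + inflation)^years
Price level: (1 + 0.0588)^2 = 1.121057
Real value = $64,700.00 / 1.121057 = $57,713.37

$57,713.37


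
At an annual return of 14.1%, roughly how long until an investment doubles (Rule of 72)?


Formula: Years ≈ 72 / r
Substituting: Years ≈ 72 / 14.1
Years ≈ 5.1

5.1 years


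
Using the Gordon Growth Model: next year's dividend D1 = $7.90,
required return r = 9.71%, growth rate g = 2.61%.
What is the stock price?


Formula: P = D1 / (r - g)
Spread: r - g = 0.0971 - 0.0261 = 0.071
Substituting: P = $7.90 / 0.071
P = $111.27

$111.27


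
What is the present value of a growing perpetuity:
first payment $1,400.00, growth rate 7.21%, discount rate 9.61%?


Formula: PV = C / (r - g)
Spread: r - g = 0.0961 - 0.0721 = 0.024
Substituting: PV = $1,400.00 / 0.024
PV = $58,333.33

$58,333.33


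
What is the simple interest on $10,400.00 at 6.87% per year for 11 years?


Formula: I = P * r * t
Substituting: I = $10,400.00 * 0.0687 * 11
Step: I = $10,400.00 * 0.7557
I = $7,859.28

$7,859.28


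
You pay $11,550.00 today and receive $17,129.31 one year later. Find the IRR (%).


Formula: IRR = C1/C0 - 1
Substituting: IRR = $17,129.31 / $11,550.00 - 1
Ratio: 1.483057 - 1 = 0.483057
IRR = 48.3057%

48.3057%


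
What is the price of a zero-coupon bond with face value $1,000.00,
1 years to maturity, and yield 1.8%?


Formula: Price = FV / (1 + r)^n
Substituting: Price = $1,000.00 / (1 + 0.018)^1
Discount factor: (1.018)^1 = 1.018
Price = $1,000.00 / 1.018 = $982.32

$982.32


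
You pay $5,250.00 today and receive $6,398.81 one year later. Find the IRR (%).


Formula: IRR = C1/C0 - 1
Substituting: IRR = $6,398.81 / $5,250.00 - 1
Ratio: 1.218821 - 1 = 0.218821
IRR = 21.8821%

21.8821%


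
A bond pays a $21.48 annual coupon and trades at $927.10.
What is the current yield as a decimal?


Formula: Current yield = annual coupon / price
Substituting: CY = $21.48 / $927.10
CY = 0.023169

0.023169


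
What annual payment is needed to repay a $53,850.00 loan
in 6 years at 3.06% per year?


Formula: PMT = PV * r / (1 - (1+r)^(-n))
Denominator: 1 - (1 + 0.0306)^(-6) = 0.165437
Numerator: $53,850.00 * 0.0306 = 1647.81
PMT = 1647.81 / 0.165437 = $9,960.35

$9,960.35


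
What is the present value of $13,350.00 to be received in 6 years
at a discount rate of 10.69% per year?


Formula: PV = FV / (1 + r)^n
Substituting: PV = $13,350.00 / (1 + 0.1069)^6
Discount factor: (1.1069)^6 = 1.83929
PV = $13,350.00 / 1.83929 = $7,258.23

$7,258.23


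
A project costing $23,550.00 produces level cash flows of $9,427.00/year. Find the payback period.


Formula: Payback = investment / annual cash flow
Substituting: Payback = $23,550.00 / $9,427.00
Payback = 2.4981 years

2.4981 years


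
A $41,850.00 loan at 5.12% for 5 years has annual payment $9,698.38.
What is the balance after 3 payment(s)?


Formula: Balance = PV*(1+r)^k - PMT*((1+r)^k - 1)/r
Growth: (1 + 0.0512)^3 = 1.161599
Accumulated factor: ((1+r)^k - 1)/r = 3.156221
Balance = $41,850.00 * 1.161599 - $9,698.38 * 3.156221
Balance = $18,002.66

$18,002.66


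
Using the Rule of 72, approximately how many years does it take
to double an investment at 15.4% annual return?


Formula: Years ≈ 72 / r
Substituting: Years ≈ 72 / 15.4
Years ≈ 4.7

4.7 years


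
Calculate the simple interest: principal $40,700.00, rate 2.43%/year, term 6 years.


Formula: I = P * r * t
Substituting: I = $40,700.00 * 0.0243 * 6
Step: I = $40,700.00 * 0.1458
I = $5,934.06

$5,934.06


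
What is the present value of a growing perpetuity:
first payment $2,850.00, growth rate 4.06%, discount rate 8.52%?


Formula: PV = C / (r - g)
Spread: r - g = 0.0852 - 0.0406 = 0.0446
Substituting: PV = $2,850.00 / 0.0446
PV = $63,901.35

$63,901.35


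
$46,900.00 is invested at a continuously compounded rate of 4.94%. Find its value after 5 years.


Formula: FV = P * e^(r*t)
Exponent: r*t = 0.0494 * 5 = 0.247
e^(0.247) = 1.280179
FV = $46,900.00 * 1.280179 = $60,040.40

$60,040.40


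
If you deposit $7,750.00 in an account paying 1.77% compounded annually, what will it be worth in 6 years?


Formula: FV = P * (1 + r)^n
Substituting: FV = $7,750.00 * (1 + 0.0177)^6
Growth factor: (1.0177)^6 = 1.111012
FV = $7,750.00 * 1.111012 = $8,610.34

$8,610.34


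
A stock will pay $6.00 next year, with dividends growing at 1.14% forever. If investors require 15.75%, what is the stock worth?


Formula: P = D1 / (r - g)
Spread: r - g = 0.1575 - 0.0114 = 0.1461
Substituting: P = $6.00 / 0.1461
P = $41.07

$41.07


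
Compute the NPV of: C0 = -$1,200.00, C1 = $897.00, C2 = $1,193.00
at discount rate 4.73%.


Formula: NPV = C0 + C1/(1+r) + C2/(1+r)^2
Discount C1: $897.00 / (1 + 0.0473) = $856.49
Discount C2: $1,193.00 / (1 + 0.0473)^2 = $1,087.67
NPV = -$1,200.00 + $856.49 + $1,087.67 = $744.16

$744.16


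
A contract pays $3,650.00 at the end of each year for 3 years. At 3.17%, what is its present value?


Formula: PV = PMT * (1 - (1+r)^(-n)) / r
Discount factor: (1 + 0.0317)^(-3) = 0.910625
Bracket: 1 - 0.910625 = 0.089375
PV = $3,650.00 * 0.089375 / 0.0317 = $10,290.78

$10,290.78


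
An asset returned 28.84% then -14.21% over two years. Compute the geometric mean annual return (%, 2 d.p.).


Formula: Geometric mean = ((1+r1)*(1+r2))^(1/2) - 1
Product: (1 + 0.2884) * (1 + -0.1421) = 1.2884 * 0.8579 = 1.105318
Square root: 1.105318^0.5 = 1.051341
Geometric mean = 1.051341 - 1 = 0.051341
As percentage: 5.13%

5.13%


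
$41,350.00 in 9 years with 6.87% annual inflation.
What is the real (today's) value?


Formula: Real value = nominal / (1 + inflation)^years
Price level: (1 + 0.0687)^9 = 1.818454
Real value = $41,350.00 / 1.818454 = $22,739.10

$22,739.10


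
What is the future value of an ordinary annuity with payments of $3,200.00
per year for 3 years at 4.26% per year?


Formula: FV = PMT * ((1+r)^n - 1) / r
Growth factor: (1 + 0.0426)^3 = 1.133322
Numerator: 1.133322 - 1 = 0.133322
FV = $3,200.00 * 0.133322 / 0.0426 = $10,014.77

$10,014.77


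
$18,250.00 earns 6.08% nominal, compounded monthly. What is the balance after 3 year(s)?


Formula: FV = P * (1 + r/m)^(m*t)
Period rate: r/m = 0.0608 / 12 = 0.005067
Total periods: m*t = 12 * 3 = 36
Growth factor: (1 + 0.005067)^36 = 1.199542
FV = $18,250.00 * 1.199542 = $21,891.63

$21,891.63


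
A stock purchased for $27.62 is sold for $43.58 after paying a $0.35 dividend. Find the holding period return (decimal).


Formula: HPR = (P1 - P0 + D) / P0
Gain: $43.58 - $27.62 + $0.35 = $16.31
HPR = $16.31 / $27.62 = 0.5905

0.5905


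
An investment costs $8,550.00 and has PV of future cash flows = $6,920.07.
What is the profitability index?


Formula: PI = PV(cash flows) / initial investment
Substituting: PI = $6,920.07 / $8,550.00
PI = 0.8094

0.8094


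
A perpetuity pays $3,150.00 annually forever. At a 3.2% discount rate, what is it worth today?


Formula: PV = C / r
Substituting: PV = $3,150.00 / 0.032
PV = $98,437.50

$98,437.50


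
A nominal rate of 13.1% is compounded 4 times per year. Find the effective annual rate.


Formula: EAR = (1 + r/m)^m - 1
Period rate: r/m = 0.131 / 4 = 0.03275
Compounding: (1 + 0.03275)^4 = 1.137577
EAR = 1.137577 - 1 = 0.137577

0.137577


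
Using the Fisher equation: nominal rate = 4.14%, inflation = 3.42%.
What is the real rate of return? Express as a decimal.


Formula: (1 + r_real) = (1 + r_nom) / (1 + inflation)
Substituting: (1 + r_real) = 1.0414 / 1.0342
(1 + r_real) = 1.006962
r_real = 1.006962 - 1 = 0.006962

0.006962


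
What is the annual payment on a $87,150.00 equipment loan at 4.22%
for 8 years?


Formula: PMT = PV * r / (1 - (1+r)^(-n))
Denominator: 1 - (1 + 0.0422)^(-8) = 0.281558
Numerator: $87,150.00 * 0.0422 = 3677.73
PMT = 3677.73 / 0.281558 = $13,062.05

$13,062.05


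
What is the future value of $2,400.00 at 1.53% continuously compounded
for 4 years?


Formula: FV = P * e^(r*t)
Exponent: r*t = 0.0153 * 4 = 0.0612
e^(0.0612) = 1.063112
FV = $2,400.00 * 1.063112 = $2,551.47

$2,551.47
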